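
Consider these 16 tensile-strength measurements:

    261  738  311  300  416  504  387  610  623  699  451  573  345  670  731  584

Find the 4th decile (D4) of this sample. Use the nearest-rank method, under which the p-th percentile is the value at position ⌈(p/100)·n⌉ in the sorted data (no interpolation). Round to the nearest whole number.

Sorted: 261, 300, 311, 345, 387, 416, 451, 504, 573, 584, 610, 623, 670, 699, 731, 738.
n = 16.
Position = ⌈40/100 · 16⌉ = ⌈6.4⌉ = 7.
The value at rank 7 is 451.

451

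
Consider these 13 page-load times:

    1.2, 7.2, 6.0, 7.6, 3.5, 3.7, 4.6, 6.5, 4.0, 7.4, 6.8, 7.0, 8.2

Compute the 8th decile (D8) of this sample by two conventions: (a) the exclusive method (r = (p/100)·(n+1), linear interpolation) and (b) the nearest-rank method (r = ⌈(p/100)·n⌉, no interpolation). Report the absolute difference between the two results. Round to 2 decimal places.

0.04

Sorted: 1.2, 3.5, 3.7, 4.0, 4.6, 6.0, 6.5, 6.8, 7.0, 7.2, 7.4, 7.6, 8.2.
n = 13.
(a) r = 11.2; between ranks 11 (7.4) and 12 (7.6): 7.44.
(b) the nearest-rank method: rank 11 → 7.4.
|7.44 − 7.4| = 0.04.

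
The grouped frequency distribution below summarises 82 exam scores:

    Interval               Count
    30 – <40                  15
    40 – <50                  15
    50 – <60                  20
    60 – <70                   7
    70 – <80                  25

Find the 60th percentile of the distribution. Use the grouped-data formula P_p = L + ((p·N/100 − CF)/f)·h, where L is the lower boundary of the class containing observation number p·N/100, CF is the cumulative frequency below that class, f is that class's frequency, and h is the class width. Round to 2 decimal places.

59.60

N = 82; target position k = 60/100 · 82 = 49.2.
Cumulative frequencies: 15, 30, 50, 57, 82.
Observation 49.2 falls in the class 50 – <60.
L = 50, CF = 30, f = 20, h = 10.
P60 = 50 + ((49.2 − 30)/20)·10 = 50 + 9.6 = 59.6.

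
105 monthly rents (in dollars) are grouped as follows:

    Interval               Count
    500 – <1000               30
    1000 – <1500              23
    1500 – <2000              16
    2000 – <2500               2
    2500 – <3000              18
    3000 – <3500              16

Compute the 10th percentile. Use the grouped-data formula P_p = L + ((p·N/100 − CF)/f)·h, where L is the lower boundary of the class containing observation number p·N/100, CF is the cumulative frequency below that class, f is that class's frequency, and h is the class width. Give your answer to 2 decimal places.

675.00

N = 105; target position k = 10/100 · 105 = 10.5.
Cumulative frequencies: 30, 53, 69, 71, 89, 105.
Observation 10.5 falls in the class 500 – <1000.
L = 500, CF = 0, f = 30, h = 500.
P10 = 500 + ((10.5 − 0)/30)·500 = 500 + 175 = 675.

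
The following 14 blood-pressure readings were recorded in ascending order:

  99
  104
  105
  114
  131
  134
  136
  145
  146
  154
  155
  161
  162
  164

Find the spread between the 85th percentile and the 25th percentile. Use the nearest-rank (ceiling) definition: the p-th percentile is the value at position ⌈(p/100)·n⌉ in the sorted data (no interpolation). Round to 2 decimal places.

47.00

n = 14.
P25: rank ⌈25/100·14⌉ = 4 → 114.
P85: rank ⌈85/100·14⌉ = 12 → 161.
Difference: 161 − 114 = 47.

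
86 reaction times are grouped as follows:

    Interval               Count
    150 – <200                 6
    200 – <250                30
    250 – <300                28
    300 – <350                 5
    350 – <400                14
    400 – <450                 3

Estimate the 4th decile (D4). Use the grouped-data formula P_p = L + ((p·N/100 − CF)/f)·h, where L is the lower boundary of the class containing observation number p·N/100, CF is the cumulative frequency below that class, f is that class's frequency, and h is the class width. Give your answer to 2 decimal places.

N = 86; target position k = 40/100 · 86 = 34.4.
Cumulative frequencies: 6, 36, 64, 69, 83, 86.
Observation 34.4 falls in the class 200 – <250.
L = 200, CF = 6, f = 30, h = 50.
P40 = 200 + ((34.4 − 6)/30)·50 = 200 + 47.3333 = 247.333.

247.33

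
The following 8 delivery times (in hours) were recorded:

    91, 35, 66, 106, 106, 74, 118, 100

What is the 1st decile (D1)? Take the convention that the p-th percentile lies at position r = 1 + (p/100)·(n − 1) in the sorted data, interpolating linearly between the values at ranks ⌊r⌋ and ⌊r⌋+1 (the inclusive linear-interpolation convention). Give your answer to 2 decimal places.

Sorted: 35, 66, 74, 91, 100, 106, 106, 118.
n = 8.
r = 1 + (10/100)·(8 − 1) = 1 + 0.7 = 1.7.
Rank 1 is 35 and rank 2 is 66.
Interpolate: 35 + 0.7·(66 − 35) = 35 + 0.7·31 = 56.7.

56.70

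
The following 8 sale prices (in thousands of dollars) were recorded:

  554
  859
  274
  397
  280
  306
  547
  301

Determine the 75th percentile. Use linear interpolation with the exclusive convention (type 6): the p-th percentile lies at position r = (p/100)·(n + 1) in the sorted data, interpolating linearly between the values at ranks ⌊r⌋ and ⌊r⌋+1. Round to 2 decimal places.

552.25

Sorted: 274, 280, 301, 306, 397, 547, 554, 859.
n = 8.
r = (75/100)·(8 + 1) = 6.75.
Rank 6 is 547 and rank 7 is 554.
Interpolate: 547 + 0.75·(554 − 547) = 547 + 0.75·7 = 552.25.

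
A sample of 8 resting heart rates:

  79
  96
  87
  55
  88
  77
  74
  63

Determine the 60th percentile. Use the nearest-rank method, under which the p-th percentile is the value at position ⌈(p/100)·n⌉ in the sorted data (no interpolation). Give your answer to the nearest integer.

Sorted: 55, 63, 74, 77, 79, 87, 88, 96.
n = 8.
Position = ⌈60/100 · 8⌉ = ⌈4.8⌉ = 5.
The value at rank 5 is 79.

79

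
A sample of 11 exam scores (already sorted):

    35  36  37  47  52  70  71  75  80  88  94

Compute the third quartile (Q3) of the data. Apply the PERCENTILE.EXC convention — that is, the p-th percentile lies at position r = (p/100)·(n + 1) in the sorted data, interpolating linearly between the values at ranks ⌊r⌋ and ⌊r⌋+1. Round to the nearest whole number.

n = 11.
r = (75/100)·(11 + 1) = 9.
r is an integer, so P75 is the value at rank 9: 80.

80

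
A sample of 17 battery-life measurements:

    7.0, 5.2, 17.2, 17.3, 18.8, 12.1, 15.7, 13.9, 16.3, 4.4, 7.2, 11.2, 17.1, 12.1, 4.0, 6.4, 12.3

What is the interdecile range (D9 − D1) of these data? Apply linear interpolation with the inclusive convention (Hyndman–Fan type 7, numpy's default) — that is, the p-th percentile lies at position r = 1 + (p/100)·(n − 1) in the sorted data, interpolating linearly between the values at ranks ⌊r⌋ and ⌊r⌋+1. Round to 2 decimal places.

Sorted: 4.0, 4.4, 5.2, 6.4, 7.0, 7.2, 11.2, 12.1, 12.1, 12.3, 13.9, 15.7, 16.3, 17.1, 17.2, 17.3, 18.8.
n = 17.
P10: r = 2.6; ranks 2–3 are 4.4, 5.2; interpolating gives 4.88.
P90: r = 15.4; ranks 15–16 are 17.2, 17.3; interpolating gives 17.24.
Difference: 17.24 − 4.88 = 12.36.

12.36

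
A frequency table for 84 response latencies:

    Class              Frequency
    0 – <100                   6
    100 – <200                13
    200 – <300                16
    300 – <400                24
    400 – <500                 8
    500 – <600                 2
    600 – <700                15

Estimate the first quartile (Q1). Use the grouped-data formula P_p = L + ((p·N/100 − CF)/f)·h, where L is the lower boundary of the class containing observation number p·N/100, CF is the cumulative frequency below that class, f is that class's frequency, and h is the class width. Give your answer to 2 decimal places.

212.50

N = 84; target position k = 25/100 · 84 = 21.
Cumulative frequencies: 6, 19, 35, 59, 67, 69, 84.
Observation 21 falls in the class 200 – <300.
L = 200, CF = 19, f = 16, h = 100.
P25 = 200 + ((21 − 19)/16)·100 = 200 + 12.5 = 212.5.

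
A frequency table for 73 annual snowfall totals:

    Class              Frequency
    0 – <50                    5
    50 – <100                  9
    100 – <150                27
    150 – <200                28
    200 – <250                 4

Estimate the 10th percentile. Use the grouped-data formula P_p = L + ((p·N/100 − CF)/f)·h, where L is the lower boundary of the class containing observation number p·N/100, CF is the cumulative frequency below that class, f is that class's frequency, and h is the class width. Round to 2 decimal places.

62.78

N = 73; target position k = 10/100 · 73 = 7.3.
Cumulative frequencies: 5, 14, 41, 69, 73.
Observation 7.3 falls in the class 50 – <100.
L = 50, CF = 5, f = 9, h = 50.
P10 = 50 + ((7.3 − 5)/9)·50 = 50 + 12.7778 = 62.7778.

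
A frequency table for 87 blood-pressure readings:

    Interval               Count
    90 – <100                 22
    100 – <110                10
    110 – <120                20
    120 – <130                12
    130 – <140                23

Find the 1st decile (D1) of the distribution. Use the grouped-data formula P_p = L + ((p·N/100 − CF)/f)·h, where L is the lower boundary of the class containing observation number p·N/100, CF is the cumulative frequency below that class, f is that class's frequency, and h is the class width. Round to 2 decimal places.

93.95

N = 87; target position k = 10/100 · 87 = 8.7.
Cumulative frequencies: 22, 32, 52, 64, 87.
Observation 8.7 falls in the class 90 – <100.
L = 90, CF = 0, f = 22, h = 10.
P10 = 90 + ((8.7 − 0)/22)·10 = 90 + 3.95455 = 93.9545.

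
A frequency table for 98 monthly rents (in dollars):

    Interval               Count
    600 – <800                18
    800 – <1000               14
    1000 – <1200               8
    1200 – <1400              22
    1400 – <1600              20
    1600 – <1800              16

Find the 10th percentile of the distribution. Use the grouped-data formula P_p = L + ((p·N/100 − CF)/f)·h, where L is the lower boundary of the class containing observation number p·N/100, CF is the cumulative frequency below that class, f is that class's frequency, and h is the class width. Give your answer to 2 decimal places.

N = 98; target position k = 10/100 · 98 = 9.8.
Cumulative frequencies: 18, 32, 40, 62, 82, 98.
Observation 9.8 falls in the class 600 – <800.
L = 600, CF = 0, f = 18, h = 200.
P10 = 600 + ((9.8 − 0)/18)·200 = 600 + 108.889 = 708.889.

708.89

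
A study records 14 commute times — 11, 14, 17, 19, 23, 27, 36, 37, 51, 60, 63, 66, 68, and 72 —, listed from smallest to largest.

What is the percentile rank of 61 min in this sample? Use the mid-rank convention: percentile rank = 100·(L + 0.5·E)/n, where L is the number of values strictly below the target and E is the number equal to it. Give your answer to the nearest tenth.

Count below 61: L = 10; count equal: E = 0; n = 14.
Percentile rank = 100·(10 + 0.5·0)/14 = 100·10/14 = 71.43.

71.4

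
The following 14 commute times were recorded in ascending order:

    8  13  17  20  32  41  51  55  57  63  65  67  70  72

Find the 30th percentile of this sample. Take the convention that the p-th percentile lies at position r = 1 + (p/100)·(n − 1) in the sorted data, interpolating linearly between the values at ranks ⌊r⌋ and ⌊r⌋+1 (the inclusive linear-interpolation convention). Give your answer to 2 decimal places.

30.80

n = 14.
r = 1 + (30/100)·(14 − 1) = 1 + 3.9 = 4.9.
Rank 4 is 20 and rank 5 is 32.
Interpolate: 20 + 0.9·(32 − 20) = 20 + 0.9·12 = 30.8.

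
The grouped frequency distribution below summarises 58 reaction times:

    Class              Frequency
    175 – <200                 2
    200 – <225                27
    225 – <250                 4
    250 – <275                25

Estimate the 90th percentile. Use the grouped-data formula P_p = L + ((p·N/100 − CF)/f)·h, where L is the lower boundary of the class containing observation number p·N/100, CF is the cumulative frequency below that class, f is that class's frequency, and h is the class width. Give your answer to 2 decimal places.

N = 58; target position k = 90/100 · 58 = 52.2.
Cumulative frequencies: 2, 29, 33, 58.
Observation 52.2 falls in the class 250 – <275.
L = 250, CF = 33, f = 25, h = 25.
P90 = 250 + ((52.2 − 33)/25)·25 = 250 + 19.2 = 269.2.

269.20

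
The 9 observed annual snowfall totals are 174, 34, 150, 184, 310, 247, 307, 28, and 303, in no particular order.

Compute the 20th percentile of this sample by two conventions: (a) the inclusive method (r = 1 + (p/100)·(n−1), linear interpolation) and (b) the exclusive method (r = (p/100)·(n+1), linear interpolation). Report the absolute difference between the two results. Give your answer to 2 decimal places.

69.60

Sorted: 28, 34, 150, 174, 184, 247, 303, 307, 310.
n = 9.
(a) r = 2.6; between ranks 2 (34) and 3 (150): 103.6.
(b) r = 2 → value at rank 2 = 34.
|103.6 − 34| = 69.6.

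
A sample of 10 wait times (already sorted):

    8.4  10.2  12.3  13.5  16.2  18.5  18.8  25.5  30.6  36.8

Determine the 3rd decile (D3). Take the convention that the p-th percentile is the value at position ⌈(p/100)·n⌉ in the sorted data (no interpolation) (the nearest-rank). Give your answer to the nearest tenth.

12.3

n = 10.
Position = ⌈30/100 · 10⌉ = ⌈3⌉ = 3.
The value at rank 3 is 12.3.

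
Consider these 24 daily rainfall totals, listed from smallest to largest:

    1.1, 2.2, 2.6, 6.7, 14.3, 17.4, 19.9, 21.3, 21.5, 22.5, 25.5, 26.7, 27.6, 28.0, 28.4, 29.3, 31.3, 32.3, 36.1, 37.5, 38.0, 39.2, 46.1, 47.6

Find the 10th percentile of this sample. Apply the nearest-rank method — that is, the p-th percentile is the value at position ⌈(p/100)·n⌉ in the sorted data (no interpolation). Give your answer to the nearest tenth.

n = 24.
Position = ⌈10/100 · 24⌉ = ⌈2.4⌉ = 3.
The value at rank 3 is 2.6.

2.6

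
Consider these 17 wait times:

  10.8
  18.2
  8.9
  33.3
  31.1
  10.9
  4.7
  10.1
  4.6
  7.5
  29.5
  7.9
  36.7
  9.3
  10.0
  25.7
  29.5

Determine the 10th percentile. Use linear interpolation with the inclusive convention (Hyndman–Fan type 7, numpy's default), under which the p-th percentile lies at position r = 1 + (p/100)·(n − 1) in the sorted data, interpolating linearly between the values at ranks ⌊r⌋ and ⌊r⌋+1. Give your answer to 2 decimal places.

6.38

Sorted: 4.6, 4.7, 7.5, 7.9, 8.9, 9.3, 10.0, 10.1, 10.8, 10.9, 18.2, 25.7, 29.5, 29.5, 31.1, 33.3, 36.7.
n = 17.
r = 1 + (10/100)·(17 − 1) = 1 + 1.6 = 2.6.
Rank 2 is 4.7 and rank 3 is 7.5.
Interpolate: 4.7 + 0.6·(7.5 − 4.7) = 4.7 + 0.6·2.8 = 6.38.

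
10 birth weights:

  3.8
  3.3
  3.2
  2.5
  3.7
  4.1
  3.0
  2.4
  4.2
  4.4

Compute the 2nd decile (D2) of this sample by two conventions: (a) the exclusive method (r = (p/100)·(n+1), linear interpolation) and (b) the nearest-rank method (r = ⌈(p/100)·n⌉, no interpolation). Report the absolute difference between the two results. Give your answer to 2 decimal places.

0.10

Sorted: 2.4, 2.5, 3.0, 3.2, 3.3, 3.7, 3.8, 4.1, 4.2, 4.4.
n = 10.
(a) r = 2.2; between ranks 2 (2.5) and 3 (3.0): 2.6.
(b) the nearest-rank method: rank 2 → 2.5.
|2.6 − 2.5| = 0.1.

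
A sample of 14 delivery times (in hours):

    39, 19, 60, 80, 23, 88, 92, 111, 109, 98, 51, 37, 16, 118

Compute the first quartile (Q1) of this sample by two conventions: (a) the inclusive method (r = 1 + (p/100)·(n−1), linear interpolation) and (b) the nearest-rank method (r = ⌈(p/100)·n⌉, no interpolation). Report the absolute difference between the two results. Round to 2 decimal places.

Sorted: 16, 19, 23, 37, 39, 51, 60, 80, 88, 92, 98, 109, 111, 118.
n = 14.
(a) r = 4.25; between ranks 4 (37) and 5 (39): 37.5.
(b) the nearest-rank method: rank 4 → 37.
|37.5 − 37| = 0.5.

0.50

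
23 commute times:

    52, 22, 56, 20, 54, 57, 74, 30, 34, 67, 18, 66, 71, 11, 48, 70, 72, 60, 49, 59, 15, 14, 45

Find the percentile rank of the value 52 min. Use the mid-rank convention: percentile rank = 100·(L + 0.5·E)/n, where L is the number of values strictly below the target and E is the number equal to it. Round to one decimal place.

50.0

Sorted: 11, 14, 15, 18, 20, 22, 30, 34, 45, 48, 49, 52, 54, 56, 57, 59, 60, 66, 67, 70, 71, 72, 74.
Count below 52: L = 11; count equal: E = 1; n = 23.
Percentile rank = 100·(11 + 0.5·1)/23 = 100·11.5/23 = 50.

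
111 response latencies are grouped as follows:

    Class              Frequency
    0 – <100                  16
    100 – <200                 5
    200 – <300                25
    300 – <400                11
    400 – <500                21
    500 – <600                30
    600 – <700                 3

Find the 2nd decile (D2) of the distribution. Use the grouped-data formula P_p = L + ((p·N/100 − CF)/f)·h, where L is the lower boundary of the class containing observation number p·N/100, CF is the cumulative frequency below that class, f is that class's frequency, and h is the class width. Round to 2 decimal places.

204.80

N = 111; target position k = 20/100 · 111 = 22.2.
Cumulative frequencies: 16, 21, 46, 57, 78, 108, 111.
Observation 22.2 falls in the class 200 – <300.
L = 200, CF = 21, f = 25, h = 100.
P20 = 200 + ((22.2 − 21)/25)·100 = 200 + 4.8 = 204.8.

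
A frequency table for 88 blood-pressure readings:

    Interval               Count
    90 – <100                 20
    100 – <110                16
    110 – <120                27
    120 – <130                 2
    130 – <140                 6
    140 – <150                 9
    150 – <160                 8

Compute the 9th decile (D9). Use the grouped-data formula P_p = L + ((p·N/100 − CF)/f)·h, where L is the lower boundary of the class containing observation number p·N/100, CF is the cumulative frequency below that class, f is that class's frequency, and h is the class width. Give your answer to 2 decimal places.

N = 88; target position k = 90/100 · 88 = 79.2.
Cumulative frequencies: 20, 36, 63, 65, 71, 80, 88.
Observation 79.2 falls in the class 140 – <150.
L = 140, CF = 71, f = 9, h = 10.
P90 = 140 + ((79.2 − 71)/9)·10 = 140 + 9.11111 = 149.111.

149.11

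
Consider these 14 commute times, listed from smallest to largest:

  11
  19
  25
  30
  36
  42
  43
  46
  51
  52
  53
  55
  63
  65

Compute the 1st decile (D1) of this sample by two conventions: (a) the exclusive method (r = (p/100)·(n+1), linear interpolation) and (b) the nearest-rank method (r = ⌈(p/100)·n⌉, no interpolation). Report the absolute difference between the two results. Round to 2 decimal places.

4.00

n = 14.
(a) r = 1.5; between ranks 1 (11) and 2 (19): 15.
(b) the nearest-rank method: rank 2 → 19.
|15 − 19| = 4.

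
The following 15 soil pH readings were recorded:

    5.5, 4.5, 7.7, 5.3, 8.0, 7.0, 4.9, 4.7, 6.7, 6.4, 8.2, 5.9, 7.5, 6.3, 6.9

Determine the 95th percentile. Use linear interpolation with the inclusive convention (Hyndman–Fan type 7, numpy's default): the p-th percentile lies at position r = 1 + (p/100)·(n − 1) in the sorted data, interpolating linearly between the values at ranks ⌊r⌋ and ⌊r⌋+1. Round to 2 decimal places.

8.06

Sorted: 4.5, 4.7, 4.9, 5.3, 5.5, 5.9, 6.3, 6.4, 6.7, 6.9, 7.0, 7.5, 7.7, 8.0, 8.2.
n = 15.
r = 1 + (95/100)·(15 − 1) = 1 + 13.3 = 14.3.
Rank 14 is 8.0 and rank 15 is 8.2.
Interpolate: 8.0 + 0.3·(8.2 − 8.0) = 8.0 + 0.3·0.2 = 8.06.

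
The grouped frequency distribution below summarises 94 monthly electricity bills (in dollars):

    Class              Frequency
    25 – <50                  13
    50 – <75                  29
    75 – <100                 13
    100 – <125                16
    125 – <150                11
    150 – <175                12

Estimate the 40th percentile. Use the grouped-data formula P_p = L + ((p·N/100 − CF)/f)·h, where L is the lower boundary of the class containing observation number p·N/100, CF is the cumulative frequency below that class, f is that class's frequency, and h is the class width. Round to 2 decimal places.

71.21

N = 94; target position k = 40/100 · 94 = 37.6.
Cumulative frequencies: 13, 42, 55, 71, 82, 94.
Observation 37.6 falls in the class 50 – <75.
L = 50, CF = 13, f = 29, h = 25.
P40 = 50 + ((37.6 − 13)/29)·25 = 50 + 21.2069 = 71.2069.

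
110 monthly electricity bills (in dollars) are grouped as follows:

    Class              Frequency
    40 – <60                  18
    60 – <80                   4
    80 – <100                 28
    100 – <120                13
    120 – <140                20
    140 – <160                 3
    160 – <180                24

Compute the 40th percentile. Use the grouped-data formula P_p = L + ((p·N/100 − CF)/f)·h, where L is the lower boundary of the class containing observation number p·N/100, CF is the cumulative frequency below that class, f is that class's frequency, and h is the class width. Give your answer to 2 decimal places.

95.71

N = 110; target position k = 40/100 · 110 = 44.
Cumulative frequencies: 18, 22, 50, 63, 83, 86, 110.
Observation 44 falls in the class 80 – <100.
L = 80, CF = 22, f = 28, h = 20.
P40 = 80 + ((44 − 22)/28)·20 = 80 + 15.7143 = 95.7143.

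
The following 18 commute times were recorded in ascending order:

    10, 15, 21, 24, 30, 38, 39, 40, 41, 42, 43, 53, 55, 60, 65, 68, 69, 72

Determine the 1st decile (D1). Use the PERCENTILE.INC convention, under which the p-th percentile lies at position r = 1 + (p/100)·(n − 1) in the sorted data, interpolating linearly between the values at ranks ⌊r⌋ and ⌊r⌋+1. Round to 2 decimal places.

n = 18.
r = 1 + (10/100)·(18 − 1) = 1 + 1.7 = 2.7.
Rank 2 is 15 and rank 3 is 21.
Interpolate: 15 + 0.7·(21 − 15) = 15 + 0.7·6 = 19.2.

19.20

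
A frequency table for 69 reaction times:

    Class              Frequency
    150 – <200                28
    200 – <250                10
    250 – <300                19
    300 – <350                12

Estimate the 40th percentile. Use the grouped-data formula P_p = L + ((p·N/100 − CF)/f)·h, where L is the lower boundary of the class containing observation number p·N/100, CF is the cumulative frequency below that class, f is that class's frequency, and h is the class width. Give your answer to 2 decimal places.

199.29

N = 69; target position k = 40/100 · 69 = 27.6.
Cumulative frequencies: 28, 38, 57, 69.
Observation 27.6 falls in the class 150 – <200.
L = 150, CF = 0, f = 28, h = 50.
P40 = 150 + ((27.6 − 0)/28)·50 = 150 + 49.2857 = 199.286.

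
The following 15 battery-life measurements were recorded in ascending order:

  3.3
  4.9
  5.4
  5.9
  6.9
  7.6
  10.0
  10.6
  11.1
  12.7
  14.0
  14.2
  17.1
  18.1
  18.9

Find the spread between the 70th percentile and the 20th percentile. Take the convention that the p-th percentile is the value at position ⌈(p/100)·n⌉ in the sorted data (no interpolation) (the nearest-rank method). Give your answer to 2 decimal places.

n = 15.
P20: rank ⌈20/100·15⌉ = 3 → 5.4.
P70: rank ⌈70/100·15⌉ = 11 → 14.
Difference: 14 − 5.4 = 8.6.

8.60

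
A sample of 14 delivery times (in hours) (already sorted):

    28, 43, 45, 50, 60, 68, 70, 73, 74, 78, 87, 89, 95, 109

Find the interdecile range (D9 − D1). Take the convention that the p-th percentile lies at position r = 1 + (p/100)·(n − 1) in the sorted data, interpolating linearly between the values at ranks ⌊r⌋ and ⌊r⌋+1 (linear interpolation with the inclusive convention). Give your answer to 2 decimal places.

49.60

n = 14.
P10: r = 2.3; ranks 2–3 are 43, 45; interpolating gives 43.6.
P90: r = 12.7; ranks 12–13 are 89, 95; interpolating gives 93.2.
Difference: 93.2 − 43.6 = 49.6.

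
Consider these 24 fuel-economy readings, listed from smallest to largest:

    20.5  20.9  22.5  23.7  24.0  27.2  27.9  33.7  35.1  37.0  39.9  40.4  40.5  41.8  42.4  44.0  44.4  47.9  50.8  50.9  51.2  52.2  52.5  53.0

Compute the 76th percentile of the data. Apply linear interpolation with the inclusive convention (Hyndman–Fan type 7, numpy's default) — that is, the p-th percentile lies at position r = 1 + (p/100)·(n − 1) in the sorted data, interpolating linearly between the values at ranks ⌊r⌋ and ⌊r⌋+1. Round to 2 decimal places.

49.29

n = 24.
r = 1 + (76/100)·(24 − 1) = 1 + 17.48 = 18.48.
Rank 18 is 47.9 and rank 19 is 50.8.
Interpolate: 47.9 + 0.48·(50.8 − 47.9) = 47.9 + 0.48·2.9 = 49.292.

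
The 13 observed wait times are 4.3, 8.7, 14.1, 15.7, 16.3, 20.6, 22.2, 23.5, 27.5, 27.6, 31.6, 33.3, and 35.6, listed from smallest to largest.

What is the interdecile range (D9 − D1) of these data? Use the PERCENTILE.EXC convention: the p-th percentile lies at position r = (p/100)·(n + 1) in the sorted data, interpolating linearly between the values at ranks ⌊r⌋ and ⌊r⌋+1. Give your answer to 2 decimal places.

28.62

n = 13.
P10: r = 1.4; ranks 1–2 are 4.3, 8.7; interpolating gives 6.06.
P90: r = 12.6; ranks 12–13 are 33.3, 35.6; interpolating gives 34.68.
Difference: 34.68 − 6.06 = 28.62.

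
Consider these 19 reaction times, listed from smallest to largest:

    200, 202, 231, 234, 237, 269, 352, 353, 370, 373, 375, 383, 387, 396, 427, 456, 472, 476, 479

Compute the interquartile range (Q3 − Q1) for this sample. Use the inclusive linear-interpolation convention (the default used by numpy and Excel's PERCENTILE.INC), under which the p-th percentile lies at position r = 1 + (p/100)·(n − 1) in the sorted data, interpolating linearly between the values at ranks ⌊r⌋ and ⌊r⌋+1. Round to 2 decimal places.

n = 19.
P25: r = 5.5; ranks 5–6 are 237, 269; interpolating gives 253.
P75: r = 14.5; ranks 14–15 are 396, 427; interpolating gives 411.5.
Difference: 411.5 − 253 = 158.5.

158.50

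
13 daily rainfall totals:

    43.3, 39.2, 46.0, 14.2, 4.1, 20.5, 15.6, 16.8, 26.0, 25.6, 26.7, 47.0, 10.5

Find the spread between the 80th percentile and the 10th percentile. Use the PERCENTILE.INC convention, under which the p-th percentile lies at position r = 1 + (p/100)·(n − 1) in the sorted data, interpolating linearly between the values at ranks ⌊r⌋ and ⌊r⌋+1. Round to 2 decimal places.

30.42

Sorted: 4.1, 10.5, 14.2, 15.6, 16.8, 20.5, 25.6, 26.0, 26.7, 39.2, 43.3, 46.0, 47.0.
n = 13.
P10: r = 2.2; ranks 2–3 are 10.5, 14.2; interpolating gives 11.24.
P80: r = 10.6; ranks 10–11 are 39.2, 43.3; interpolating gives 41.66.
Difference: 41.66 − 11.24 = 30.42.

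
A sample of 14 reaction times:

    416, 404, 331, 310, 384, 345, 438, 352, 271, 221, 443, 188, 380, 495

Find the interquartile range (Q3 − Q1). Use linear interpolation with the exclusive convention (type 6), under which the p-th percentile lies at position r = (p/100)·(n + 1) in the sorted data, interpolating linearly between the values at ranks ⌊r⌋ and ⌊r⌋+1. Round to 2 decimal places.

121.25

Sorted: 188, 221, 271, 310, 331, 345, 352, 380, 384, 404, 416, 438, 443, 495.
n = 14.
P25: r = 3.75; ranks 3–4 are 271, 310; interpolating gives 300.25.
P75: r = 11.25; ranks 11–12 are 416, 438; interpolating gives 421.5.
Difference: 421.5 − 300.25 = 121.25.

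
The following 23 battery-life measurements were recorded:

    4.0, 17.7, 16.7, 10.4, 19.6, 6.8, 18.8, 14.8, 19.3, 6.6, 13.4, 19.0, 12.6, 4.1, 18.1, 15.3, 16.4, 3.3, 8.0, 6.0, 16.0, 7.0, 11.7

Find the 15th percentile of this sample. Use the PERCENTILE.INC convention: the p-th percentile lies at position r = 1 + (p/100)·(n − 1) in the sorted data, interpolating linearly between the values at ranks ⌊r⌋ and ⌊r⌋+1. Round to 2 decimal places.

Sorted: 3.3, 4.0, 4.1, 6.0, 6.6, 6.8, 7.0, 8.0, 10.4, 11.7, 12.6, 13.4, 14.8, 15.3, 16.0, 16.4, 16.7, 17.7, 18.1, 18.8, 19.0, 19.3, 19.6.
n = 23.
r = 1 + (15/100)·(23 − 1) = 1 + 3.3 = 4.3.
Rank 4 is 6.0 and rank 5 is 6.6.
Interpolate: 6.0 + 0.3·(6.6 − 6.0) = 6.0 + 0.3·0.6 = 6.18.

6.18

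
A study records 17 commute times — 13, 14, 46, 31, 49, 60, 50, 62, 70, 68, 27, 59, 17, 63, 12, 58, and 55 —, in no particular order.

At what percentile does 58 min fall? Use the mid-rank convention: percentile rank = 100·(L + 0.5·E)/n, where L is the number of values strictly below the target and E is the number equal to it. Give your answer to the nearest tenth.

61.8

Sorted: 12, 13, 14, 17, 27, 31, 46, 49, 50, 55, 58, 59, 60, 62, 63, 68, 70.
Count below 58: L = 10; count equal: E = 1; n = 17.
Percentile rank = 100·(10 + 0.5·1)/17 = 100·10.5/17 = 61.76.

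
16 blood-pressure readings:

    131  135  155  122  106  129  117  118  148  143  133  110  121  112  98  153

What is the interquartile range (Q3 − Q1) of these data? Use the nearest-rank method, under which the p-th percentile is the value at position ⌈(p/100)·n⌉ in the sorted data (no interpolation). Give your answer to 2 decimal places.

Sorted: 98, 106, 110, 112, 117, 118, 121, 122, 129, 131, 133, 135, 143, 148, 153, 155.
n = 16.
P25: rank ⌈25/100·16⌉ = 4 → 112.
P75: rank ⌈75/100·16⌉ = 12 → 135.
Difference: 135 − 112 = 23.

23.00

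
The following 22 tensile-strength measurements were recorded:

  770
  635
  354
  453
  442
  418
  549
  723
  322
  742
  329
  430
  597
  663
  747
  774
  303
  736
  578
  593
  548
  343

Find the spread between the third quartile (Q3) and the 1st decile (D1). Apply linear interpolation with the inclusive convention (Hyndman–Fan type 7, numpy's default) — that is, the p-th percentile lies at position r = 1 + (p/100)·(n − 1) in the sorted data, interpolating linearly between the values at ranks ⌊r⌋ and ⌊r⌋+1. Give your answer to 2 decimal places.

Sorted: 303, 322, 329, 343, 354, 418, 430, 442, 453, 548, 549, 578, 593, 597, 635, 663, 723, 736, 742, 747, 770, 774.
n = 22.
P10: r = 3.1; ranks 3–4 are 329, 343; interpolating gives 330.4.
P75: r = 16.75; ranks 16–17 are 663, 723; interpolating gives 708.
Difference: 708 − 330.4 = 377.6.

377.60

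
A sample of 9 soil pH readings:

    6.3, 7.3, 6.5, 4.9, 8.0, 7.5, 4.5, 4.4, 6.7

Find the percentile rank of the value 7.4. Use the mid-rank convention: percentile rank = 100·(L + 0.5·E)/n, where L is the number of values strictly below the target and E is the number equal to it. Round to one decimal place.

Sorted: 4.4, 4.5, 4.9, 6.3, 6.5, 6.7, 7.3, 7.5, 8.0.
Count below 7.4: L = 7; count equal: E = 0; n = 9.
Percentile rank = 100·(7 + 0.5·0)/9 = 100·7/9 = 77.78.

77.8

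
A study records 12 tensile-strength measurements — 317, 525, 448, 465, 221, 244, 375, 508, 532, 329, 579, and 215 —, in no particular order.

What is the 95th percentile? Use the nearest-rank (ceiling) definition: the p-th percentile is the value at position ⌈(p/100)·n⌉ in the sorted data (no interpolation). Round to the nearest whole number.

Sorted: 215, 221, 244, 317, 329, 375, 448, 465, 508, 525, 532, 579.
n = 12.
Position = ⌈95/100 · 12⌉ = ⌈11.4⌉ = 12.
The value at rank 12 is 579.

579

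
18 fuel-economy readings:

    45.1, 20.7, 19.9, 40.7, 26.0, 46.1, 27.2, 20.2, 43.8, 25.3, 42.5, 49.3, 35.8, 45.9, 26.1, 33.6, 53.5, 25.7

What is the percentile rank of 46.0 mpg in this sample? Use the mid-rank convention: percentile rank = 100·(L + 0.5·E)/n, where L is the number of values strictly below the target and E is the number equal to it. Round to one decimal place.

Sorted: 19.9, 20.2, 20.7, 25.3, 25.7, 26.0, 26.1, 27.2, 33.6, 35.8, 40.7, 42.5, 43.8, 45.1, 45.9, 46.1, 49.3, 53.5.
Count below 46.0: L = 15; count equal: E = 0; n = 18.
Percentile rank = 100·(15 + 0.5·0)/18 = 100·15/18 = 83.33.

83.3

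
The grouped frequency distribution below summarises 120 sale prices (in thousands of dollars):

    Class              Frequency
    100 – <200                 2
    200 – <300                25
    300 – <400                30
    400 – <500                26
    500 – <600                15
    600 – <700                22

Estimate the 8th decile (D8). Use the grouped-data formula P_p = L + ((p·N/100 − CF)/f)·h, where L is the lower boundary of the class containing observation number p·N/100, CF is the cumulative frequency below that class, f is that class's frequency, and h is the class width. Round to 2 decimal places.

N = 120; target position k = 80/100 · 120 = 96.
Cumulative frequencies: 2, 27, 57, 83, 98, 120.
Observation 96 falls in the class 500 – <600.
L = 500, CF = 83, f = 15, h = 100.
P80 = 500 + ((96 − 83)/15)·100 = 500 + 86.6667 = 586.667.

586.67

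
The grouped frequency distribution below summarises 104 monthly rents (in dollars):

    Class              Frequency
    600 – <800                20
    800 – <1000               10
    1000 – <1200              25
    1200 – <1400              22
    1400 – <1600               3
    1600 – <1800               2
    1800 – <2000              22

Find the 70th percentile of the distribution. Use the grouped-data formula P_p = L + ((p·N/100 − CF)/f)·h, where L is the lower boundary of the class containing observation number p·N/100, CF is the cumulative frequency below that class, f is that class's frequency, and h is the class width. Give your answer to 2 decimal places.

1361.82

N = 104; target position k = 70/100 · 104 = 72.8.
Cumulative frequencies: 20, 30, 55, 77, 80, 82, 104.
Observation 72.8 falls in the class 1200 – <1400.
L = 1200, CF = 55, f = 22, h = 200.
P70 = 1200 + ((72.8 − 55)/22)·200 = 1200 + 161.818 = 1361.82.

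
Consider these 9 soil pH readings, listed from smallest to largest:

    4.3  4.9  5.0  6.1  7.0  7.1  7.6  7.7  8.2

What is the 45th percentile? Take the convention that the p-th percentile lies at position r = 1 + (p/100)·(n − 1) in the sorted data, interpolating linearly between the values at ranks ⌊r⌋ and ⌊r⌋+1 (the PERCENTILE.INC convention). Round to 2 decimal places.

6.64

n = 9.
r = 1 + (45/100)·(9 − 1) = 1 + 3.6 = 4.6.
Rank 4 is 6.1 and rank 5 is 7.0.
Interpolate: 6.1 + 0.6·(7.0 − 6.1) = 6.1 + 0.6·0.9 = 6.64.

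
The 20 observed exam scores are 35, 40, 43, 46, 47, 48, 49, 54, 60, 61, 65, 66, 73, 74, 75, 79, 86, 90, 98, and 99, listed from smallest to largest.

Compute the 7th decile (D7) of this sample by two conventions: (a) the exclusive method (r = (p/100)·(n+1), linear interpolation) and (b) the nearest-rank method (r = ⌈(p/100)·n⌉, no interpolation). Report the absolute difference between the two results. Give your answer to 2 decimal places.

0.70

n = 20.
(a) r = 14.7; between ranks 14 (74) and 15 (75): 74.7.
(b) the nearest-rank method: rank 14 → 74.
|74.7 − 74| = 0.7.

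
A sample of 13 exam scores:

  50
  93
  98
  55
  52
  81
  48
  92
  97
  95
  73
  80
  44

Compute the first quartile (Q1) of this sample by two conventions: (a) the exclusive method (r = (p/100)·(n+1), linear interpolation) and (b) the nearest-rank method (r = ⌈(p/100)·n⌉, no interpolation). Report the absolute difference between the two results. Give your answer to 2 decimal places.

Sorted: 44, 48, 50, 52, 55, 73, 80, 81, 92, 93, 95, 97, 98.
n = 13.
(a) r = 3.5; between ranks 3 (50) and 4 (52): 51.
(b) the nearest-rank method: rank 4 → 52.
|51 − 52| = 1.

1.00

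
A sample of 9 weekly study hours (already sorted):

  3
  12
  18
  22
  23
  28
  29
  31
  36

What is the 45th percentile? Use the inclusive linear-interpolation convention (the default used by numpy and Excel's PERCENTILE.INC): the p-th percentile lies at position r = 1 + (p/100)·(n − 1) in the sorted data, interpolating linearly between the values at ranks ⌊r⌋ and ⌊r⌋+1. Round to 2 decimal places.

22.60

n = 9.
r = 1 + (45/100)·(9 − 1) = 1 + 3.6 = 4.6.
Rank 4 is 22 and rank 5 is 23.
Interpolate: 22 + 0.6·(23 − 22) = 22 + 0.6·1 = 22.6.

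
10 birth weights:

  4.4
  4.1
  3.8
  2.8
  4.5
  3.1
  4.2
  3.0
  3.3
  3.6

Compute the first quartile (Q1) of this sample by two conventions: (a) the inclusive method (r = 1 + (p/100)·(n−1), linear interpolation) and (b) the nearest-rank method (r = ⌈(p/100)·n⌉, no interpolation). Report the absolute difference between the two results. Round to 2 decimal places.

0.05

Sorted: 2.8, 3.0, 3.1, 3.3, 3.6, 3.8, 4.1, 4.2, 4.4, 4.5.
n = 10.
(a) r = 3.25; between ranks 3 (3.1) and 4 (3.3): 3.15.
(b) the nearest-rank method: rank 3 → 3.1.
|3.15 − 3.1| = 0.05.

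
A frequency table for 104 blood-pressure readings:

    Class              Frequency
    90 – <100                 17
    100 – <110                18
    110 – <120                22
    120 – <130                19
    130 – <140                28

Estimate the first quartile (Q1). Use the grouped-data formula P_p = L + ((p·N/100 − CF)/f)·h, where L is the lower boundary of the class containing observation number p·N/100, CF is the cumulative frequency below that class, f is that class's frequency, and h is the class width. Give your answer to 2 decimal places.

105.00

N = 104; target position k = 25/100 · 104 = 26.
Cumulative frequencies: 17, 35, 57, 76, 104.
Observation 26 falls in the class 100 – <110.
L = 100, CF = 17, f = 18, h = 10.
P25 = 100 + ((26 − 17)/18)·10 = 100 + 5 = 105.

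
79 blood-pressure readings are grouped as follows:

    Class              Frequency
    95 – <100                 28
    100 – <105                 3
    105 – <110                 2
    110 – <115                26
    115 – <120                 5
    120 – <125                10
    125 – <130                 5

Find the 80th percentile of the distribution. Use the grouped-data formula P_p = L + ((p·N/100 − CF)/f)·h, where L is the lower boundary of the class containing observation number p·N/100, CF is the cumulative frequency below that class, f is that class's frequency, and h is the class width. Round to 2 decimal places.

119.20

N = 79; target position k = 80/100 · 79 = 63.2.
Cumulative frequencies: 28, 31, 33, 59, 64, 74, 79.
Observation 63.2 falls in the class 115 – <120.
L = 115, CF = 59, f = 5, h = 5.
P80 = 115 + ((63.2 − 59)/5)·5 = 115 + 4.2 = 119.2.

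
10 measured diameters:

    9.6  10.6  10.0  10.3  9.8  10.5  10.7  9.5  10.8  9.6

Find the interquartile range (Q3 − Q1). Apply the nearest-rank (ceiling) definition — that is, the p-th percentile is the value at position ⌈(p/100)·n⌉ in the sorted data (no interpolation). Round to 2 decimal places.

Sorted: 9.5, 9.6, 9.6, 9.8, 10.0, 10.3, 10.5, 10.6, 10.7, 10.8.
n = 10.
P25: rank ⌈25/100·10⌉ = 3 → 9.6.
P75: rank ⌈75/100·10⌉ = 8 → 10.6.
Difference: 10.6 − 9.6 = 1.

1.00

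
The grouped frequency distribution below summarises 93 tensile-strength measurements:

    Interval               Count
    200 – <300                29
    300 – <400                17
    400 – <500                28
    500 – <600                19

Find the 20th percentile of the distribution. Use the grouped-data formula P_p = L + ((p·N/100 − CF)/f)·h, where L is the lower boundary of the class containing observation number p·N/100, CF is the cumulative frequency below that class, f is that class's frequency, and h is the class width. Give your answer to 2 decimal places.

264.14

N = 93; target position k = 20/100 · 93 = 18.6.
Cumulative frequencies: 29, 46, 74, 93.
Observation 18.6 falls in the class 200 – <300.
L = 200, CF = 0, f = 29, h = 100.
P20 = 200 + ((18.6 − 0)/29)·100 = 200 + 64.1379 = 264.138.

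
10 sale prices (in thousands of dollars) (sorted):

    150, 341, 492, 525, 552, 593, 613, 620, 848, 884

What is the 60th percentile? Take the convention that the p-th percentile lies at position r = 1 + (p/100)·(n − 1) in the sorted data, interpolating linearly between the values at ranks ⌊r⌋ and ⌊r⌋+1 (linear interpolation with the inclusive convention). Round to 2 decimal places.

601.00

n = 10.
r = 1 + (60/100)·(10 − 1) = 1 + 5.4 = 6.4.
Rank 6 is 593 and rank 7 is 613.
Interpolate: 593 + 0.4·(613 − 593) = 593 + 0.4·20 = 601.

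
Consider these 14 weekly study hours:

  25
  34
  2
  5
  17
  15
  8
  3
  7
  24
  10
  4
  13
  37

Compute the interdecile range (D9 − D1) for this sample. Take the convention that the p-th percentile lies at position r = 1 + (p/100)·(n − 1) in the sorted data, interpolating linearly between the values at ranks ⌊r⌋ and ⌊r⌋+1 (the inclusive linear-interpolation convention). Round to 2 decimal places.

28.00

Sorted: 2, 3, 4, 5, 7, 8, 10, 13, 15, 17, 24, 25, 34, 37.
n = 14.
P10: r = 2.3; ranks 2–3 are 3, 4; interpolating gives 3.3.
P90: r = 12.7; ranks 12–13 are 25, 34; interpolating gives 31.3.
Difference: 31.3 − 3.3 = 28.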